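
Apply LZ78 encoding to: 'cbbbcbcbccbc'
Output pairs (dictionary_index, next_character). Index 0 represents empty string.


LZ78 encoding steps:
Dictionary: {0: ''}
Step 1: w='' (idx 0), next='c' -> output (0, 'c'), add 'c' as idx 1
Step 2: w='' (idx 0), next='b' -> output (0, 'b'), add 'b' as idx 2
Step 3: w='b' (idx 2), next='b' -> output (2, 'b'), add 'bb' as idx 3
Step 4: w='c' (idx 1), next='b' -> output (1, 'b'), add 'cb' as idx 4
Step 5: w='cb' (idx 4), next='c' -> output (4, 'c'), add 'cbc' as idx 5
Step 6: w='cbc' (idx 5), end of input -> output (5, '')


Encoded: [(0, 'c'), (0, 'b'), (2, 'b'), (1, 'b'), (4, 'c'), (5, '')]


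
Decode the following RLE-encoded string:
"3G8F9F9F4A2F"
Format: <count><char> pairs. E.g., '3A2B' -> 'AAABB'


Expanding each <count><char> pair:
  3G -> 'GGG'
  8F -> 'FFFFFFFF'
  9F -> 'FFFFFFFFF'
  9F -> 'FFFFFFFFF'
  4A -> 'AAAA'
  2F -> 'FF'

Decoded = GGGFFFFFFFFFFFFFFFFFFFFFFFFFFAAAAFF


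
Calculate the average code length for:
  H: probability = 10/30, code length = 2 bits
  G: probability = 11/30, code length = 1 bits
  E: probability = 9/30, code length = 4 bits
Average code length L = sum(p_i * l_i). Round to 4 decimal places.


Weighted contributions p_i * l_i:
  H: (10/30) * 2 = 20/30
  G: (11/30) * 1 = 11/30
  E: (9/30) * 4 = 36/30
Sum = (20 + 11 + 36)/30 = 67/30

L = 67/30 = 2.2333 bits/symbol


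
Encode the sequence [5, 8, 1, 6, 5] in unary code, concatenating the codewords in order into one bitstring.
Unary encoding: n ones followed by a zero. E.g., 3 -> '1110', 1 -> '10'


Encode each number as n ones followed by a terminating 0:
  5 -> 111110 (6 bits)
  8 -> 111111110 (9 bits)
  1 -> 10 (2 bits)
  6 -> 1111110 (7 bits)
  5 -> 111110 (6 bits)
Total length = 6 + 9 + 2 + 7 + 6 = 30 bits.

Unary([5, 8, 1, 6, 5]) = 111110111111110101111110111110 (30 bits)


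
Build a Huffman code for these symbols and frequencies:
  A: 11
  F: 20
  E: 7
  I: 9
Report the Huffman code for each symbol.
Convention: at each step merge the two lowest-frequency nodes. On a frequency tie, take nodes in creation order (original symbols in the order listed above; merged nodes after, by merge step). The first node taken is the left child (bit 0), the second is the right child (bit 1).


Huffman tree construction:
Step 1: Merge E(7) + I(9) = 16
Step 2: Merge A(11) + (E+I)(16) = 27
Step 3: Merge F(20) + (A+(E+I))(27) = 47
Read each symbol's code off the tree from the root (left child = 0, right child = 1).

Codes:
  A: 10 (length 2)
  F: 0 (length 1)
  E: 110 (length 3)
  I: 111 (length 3)
Average code length: 90/47 = 1.9149 bits/symbol


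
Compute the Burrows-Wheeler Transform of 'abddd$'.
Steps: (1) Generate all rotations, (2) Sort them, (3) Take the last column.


Rotations (sorted):
  0: $abddd -> last char: d
  1: abddd$ -> last char: $
  2: bddd$a -> last char: a
  3: d$abdd -> last char: d
  4: dd$abd -> last char: d
  5: ddd$ab -> last char: b


BWT = d$addb


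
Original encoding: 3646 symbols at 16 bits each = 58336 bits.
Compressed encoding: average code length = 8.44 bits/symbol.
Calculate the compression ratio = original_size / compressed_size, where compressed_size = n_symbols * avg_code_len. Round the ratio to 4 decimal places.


original_size = n_symbols * orig_bits = 3646 * 16 = 58336 bits
compressed_size = n_symbols * avg_code_len = 3646 * 8.44 = 30772.24 bits
ratio = original_size / compressed_size = 58336 / 30772.24 = 1.8957

Compression ratio = 1.8957


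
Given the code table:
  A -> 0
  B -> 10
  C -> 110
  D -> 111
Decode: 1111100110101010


Decoding:
111 -> D
110 -> C
0 -> A
110 -> C
10 -> B
10 -> B
10 -> B


Result: DCACBBB


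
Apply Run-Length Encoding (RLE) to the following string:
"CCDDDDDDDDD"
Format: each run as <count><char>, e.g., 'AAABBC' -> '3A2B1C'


Scanning runs left to right:
  i=0: run of 'C' x 2 -> '2C'
  i=2: run of 'D' x 9 -> '9D'

RLE = 2C9D


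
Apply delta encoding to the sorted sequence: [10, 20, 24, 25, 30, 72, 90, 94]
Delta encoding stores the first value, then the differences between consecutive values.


First value: 10
Deltas:
  20 - 10 = 10
  24 - 20 = 4
  25 - 24 = 1
  30 - 25 = 5
  72 - 30 = 42
  90 - 72 = 18
  94 - 90 = 4


Delta encoded: [10, 10, 4, 1, 5, 42, 18, 4]


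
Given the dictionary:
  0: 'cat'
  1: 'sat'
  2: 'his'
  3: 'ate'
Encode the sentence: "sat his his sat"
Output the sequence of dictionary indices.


Look up each word in the dictionary:
  'sat' -> 1
  'his' -> 2
  'his' -> 2
  'sat' -> 1

Encoded: [1, 2, 2, 1]


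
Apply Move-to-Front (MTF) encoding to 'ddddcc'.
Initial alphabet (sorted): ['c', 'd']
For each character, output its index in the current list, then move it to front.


MTF encoding:
'd': index 1 in ['c', 'd'] -> ['d', 'c']
'd': index 0 in ['d', 'c'] -> ['d', 'c']
'd': index 0 in ['d', 'c'] -> ['d', 'c']
'd': index 0 in ['d', 'c'] -> ['d', 'c']
'c': index 1 in ['d', 'c'] -> ['c', 'd']
'c': index 0 in ['c', 'd'] -> ['c', 'd']


Output: [1, 0, 0, 0, 1, 0]


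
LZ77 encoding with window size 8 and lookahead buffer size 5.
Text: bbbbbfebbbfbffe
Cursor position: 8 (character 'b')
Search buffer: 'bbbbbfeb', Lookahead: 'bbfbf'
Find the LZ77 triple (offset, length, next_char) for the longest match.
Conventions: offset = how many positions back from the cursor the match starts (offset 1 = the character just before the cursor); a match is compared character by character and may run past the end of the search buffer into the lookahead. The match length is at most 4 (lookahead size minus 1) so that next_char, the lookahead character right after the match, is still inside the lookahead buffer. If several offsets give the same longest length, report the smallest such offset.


Try each offset into the search buffer:
  offset=1 (pos 7, char 'b'): match length 2
  offset=2 (pos 6, char 'e'): match length 0
  offset=3 (pos 5, char 'f'): match length 0
  offset=4 (pos 4, char 'b'): match length 1
  offset=5 (pos 3, char 'b'): match length 3
  offset=6 (pos 2, char 'b'): match length 2
  offset=7 (pos 1, char 'b'): match length 2
  offset=8 (pos 0, char 'b'): match length 2
Longest match has length 3 at offset 5.
next_char = character at position 8 + 3 = 11 -> 'b'

Best match: offset=5, length=3 (matching 'bbf' starting at position 3)
LZ77 triple: (5, 3, 'b')


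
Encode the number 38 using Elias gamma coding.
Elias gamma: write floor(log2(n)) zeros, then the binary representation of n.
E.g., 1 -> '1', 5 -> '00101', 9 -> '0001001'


num_bits = floor(log2(38)) + 1 = 6
leading_zeros = num_bits - 1 = 5
binary(38) = 100110

Elias gamma(38) = '00000' + '100110' = 00000100110 (11 bits)


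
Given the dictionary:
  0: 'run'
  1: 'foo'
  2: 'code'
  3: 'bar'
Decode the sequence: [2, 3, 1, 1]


Look up each index in the dictionary:
  2 -> 'code'
  3 -> 'bar'
  1 -> 'foo'
  1 -> 'foo'

Decoded: "code bar foo foo"


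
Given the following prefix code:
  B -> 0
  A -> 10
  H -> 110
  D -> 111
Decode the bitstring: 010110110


Decoding step by step:
Bits 0 -> B
Bits 10 -> A
Bits 110 -> H
Bits 110 -> H


Decoded message: BAHH


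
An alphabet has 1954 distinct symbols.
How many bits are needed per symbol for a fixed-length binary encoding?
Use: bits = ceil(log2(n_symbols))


log2(1954) = 10.9322
Bracket: 2^10 = 1024 < 1954 <= 2^11 = 2048
So ceil(log2(1954)) = 11

bits = ceil(log2(1954)) = ceil(10.9322) = 11 bits


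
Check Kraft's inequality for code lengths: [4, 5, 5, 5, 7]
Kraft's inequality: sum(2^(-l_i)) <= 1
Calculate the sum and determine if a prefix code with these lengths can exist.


Sum = 2^(-4) + 2^(-5) + 2^(-5) + 2^(-5) + 2^(-7)
    = 0.0625 + 0.03125 + 0.03125 + 0.03125 + 0.0078125
    = 21/128 = 0.1640625
Since 0.1640625 <= 1, Kraft's inequality IS satisfied.
A prefix code with these lengths CAN exist.

Kraft sum = 0.1640625. Satisfied.


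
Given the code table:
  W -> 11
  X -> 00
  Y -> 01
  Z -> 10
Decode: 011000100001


Decoding:
01 -> Y
10 -> Z
00 -> X
10 -> Z
00 -> X
01 -> Y


Result: YZXZXY


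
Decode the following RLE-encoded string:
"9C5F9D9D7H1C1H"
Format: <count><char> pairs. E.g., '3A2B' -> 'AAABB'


Expanding each <count><char> pair:
  9C -> 'CCCCCCCCC'
  5F -> 'FFFFF'
  9D -> 'DDDDDDDDD'
  9D -> 'DDDDDDDDD'
  7H -> 'HHHHHHH'
  1C -> 'C'
  1H -> 'H'

Decoded = CCCCCCCCCFFFFFDDDDDDDDDDDDDDDDDDHHHHHHHCH


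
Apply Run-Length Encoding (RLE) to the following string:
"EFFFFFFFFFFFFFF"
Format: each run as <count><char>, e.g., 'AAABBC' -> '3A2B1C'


Scanning runs left to right:
  i=0: run of 'E' x 1 -> '1E'
  i=1: run of 'F' x 14 -> '14F'

RLE = 1E14F


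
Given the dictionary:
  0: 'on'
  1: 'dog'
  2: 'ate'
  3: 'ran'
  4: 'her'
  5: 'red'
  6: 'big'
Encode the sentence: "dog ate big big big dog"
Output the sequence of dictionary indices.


Look up each word in the dictionary:
  'dog' -> 1
  'ate' -> 2
  'big' -> 6
  'big' -> 6
  'big' -> 6
  'dog' -> 1

Encoded: [1, 2, 6, 6, 6, 1]


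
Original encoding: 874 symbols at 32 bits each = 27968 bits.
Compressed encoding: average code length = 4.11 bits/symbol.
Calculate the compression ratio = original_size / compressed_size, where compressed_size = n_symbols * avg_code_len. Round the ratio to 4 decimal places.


original_size = n_symbols * orig_bits = 874 * 32 = 27968 bits
compressed_size = n_symbols * avg_code_len = 874 * 4.11 = 3592.14 bits
ratio = original_size / compressed_size = 27968 / 3592.14 = 7.7859

Compression ratio = 7.7859


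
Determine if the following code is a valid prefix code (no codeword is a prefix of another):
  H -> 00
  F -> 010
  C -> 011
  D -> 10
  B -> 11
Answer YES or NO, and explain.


Checking each pair (does one codeword prefix another?):
  H='00' vs F='010': no prefix
  H='00' vs C='011': no prefix
  H='00' vs D='10': no prefix
  H='00' vs B='11': no prefix
  F='010' vs H='00': no prefix
  F='010' vs C='011': no prefix
  F='010' vs D='10': no prefix
  F='010' vs B='11': no prefix
  C='011' vs H='00': no prefix
  C='011' vs F='010': no prefix
  C='011' vs D='10': no prefix
  C='011' vs B='11': no prefix
  D='10' vs H='00': no prefix
  D='10' vs F='010': no prefix
  D='10' vs C='011': no prefix
  D='10' vs B='11': no prefix
  B='11' vs H='00': no prefix
  B='11' vs F='010': no prefix
  B='11' vs C='011': no prefix
  B='11' vs D='10': no prefix
No violation found over all pairs.

YES -- this is a valid prefix code. No codeword is a prefix of any other codeword.


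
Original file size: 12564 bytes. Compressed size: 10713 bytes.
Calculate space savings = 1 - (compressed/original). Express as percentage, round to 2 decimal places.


ratio = compressed/original = 10713/12564 = 0.852674
savings = 1 - ratio = 1 - 0.852674 = 0.147326
as a percentage: 0.147326 * 100 = 14.73%

Space savings = 1 - 10713/12564 = 14.73%


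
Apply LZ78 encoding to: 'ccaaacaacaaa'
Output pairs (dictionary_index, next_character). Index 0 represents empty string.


LZ78 encoding steps:
Dictionary: {0: ''}
Step 1: w='' (idx 0), next='c' -> output (0, 'c'), add 'c' as idx 1
Step 2: w='c' (idx 1), next='a' -> output (1, 'a'), add 'ca' as idx 2
Step 3: w='' (idx 0), next='a' -> output (0, 'a'), add 'a' as idx 3
Step 4: w='a' (idx 3), next='c' -> output (3, 'c'), add 'ac' as idx 4
Step 5: w='a' (idx 3), next='a' -> output (3, 'a'), add 'aa' as idx 5
Step 6: w='ca' (idx 2), next='a' -> output (2, 'a'), add 'caa' as idx 6
Step 7: w='a' (idx 3), end of input -> output (3, '')


Encoded: [(0, 'c'), (1, 'a'), (0, 'a'), (3, 'c'), (3, 'a'), (2, 'a'), (3, '')]


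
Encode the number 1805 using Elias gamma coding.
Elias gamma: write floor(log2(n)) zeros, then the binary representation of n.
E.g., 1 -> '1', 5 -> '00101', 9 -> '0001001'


num_bits = floor(log2(1805)) + 1 = 11
leading_zeros = num_bits - 1 = 10
binary(1805) = 11100001101

Elias gamma(1805) = '0000000000' + '11100001101' = 000000000011100001101 (21 bits)


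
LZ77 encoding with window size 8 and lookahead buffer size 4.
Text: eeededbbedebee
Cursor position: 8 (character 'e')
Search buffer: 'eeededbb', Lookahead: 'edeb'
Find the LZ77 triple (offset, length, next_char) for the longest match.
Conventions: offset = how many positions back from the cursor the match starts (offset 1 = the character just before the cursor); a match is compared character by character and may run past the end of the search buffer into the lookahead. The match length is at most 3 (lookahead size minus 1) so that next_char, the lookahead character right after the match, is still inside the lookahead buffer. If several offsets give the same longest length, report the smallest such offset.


Try each offset into the search buffer:
  offset=1 (pos 7, char 'b'): match length 0
  offset=2 (pos 6, char 'b'): match length 0
  offset=3 (pos 5, char 'd'): match length 0
  offset=4 (pos 4, char 'e'): match length 2
  offset=5 (pos 3, char 'd'): match length 0
  offset=6 (pos 2, char 'e'): match length 3
  offset=7 (pos 1, char 'e'): match length 1
  offset=8 (pos 0, char 'e'): match length 1
Longest match has length 3 at offset 6.
next_char = character at position 8 + 3 = 11 -> 'b'

Best match: offset=6, length=3 (matching 'ede' starting at position 2)
LZ77 triple: (6, 3, 'b')


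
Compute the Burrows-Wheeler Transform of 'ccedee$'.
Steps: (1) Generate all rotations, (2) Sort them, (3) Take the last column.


Rotations (sorted):
  0: $ccedee -> last char: e
  1: ccedee$ -> last char: $
  2: cedee$c -> last char: c
  3: dee$cce -> last char: e
  4: e$ccede -> last char: e
  5: edee$cc -> last char: c
  6: ee$cced -> last char: d


BWT = e$ceecd


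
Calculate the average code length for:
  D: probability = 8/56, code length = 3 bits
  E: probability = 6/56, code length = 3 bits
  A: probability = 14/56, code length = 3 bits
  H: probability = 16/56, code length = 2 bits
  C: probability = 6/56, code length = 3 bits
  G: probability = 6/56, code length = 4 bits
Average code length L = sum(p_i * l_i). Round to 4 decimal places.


Weighted contributions p_i * l_i:
  D: (8/56) * 3 = 24/56
  E: (6/56) * 3 = 18/56
  A: (14/56) * 3 = 42/56
  H: (16/56) * 2 = 32/56
  C: (6/56) * 3 = 18/56
  G: (6/56) * 4 = 24/56
Sum = (24 + 18 + 42 + 32 + 18 + 24)/56 = 158/56

L = 158/56 = 2.8214 bits/symbol


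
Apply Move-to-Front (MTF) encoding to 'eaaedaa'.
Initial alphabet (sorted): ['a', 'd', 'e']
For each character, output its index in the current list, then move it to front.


MTF encoding:
'e': index 2 in ['a', 'd', 'e'] -> ['e', 'a', 'd']
'a': index 1 in ['e', 'a', 'd'] -> ['a', 'e', 'd']
'a': index 0 in ['a', 'e', 'd'] -> ['a', 'e', 'd']
'e': index 1 in ['a', 'e', 'd'] -> ['e', 'a', 'd']
'd': index 2 in ['e', 'a', 'd'] -> ['d', 'e', 'a']
'a': index 2 in ['d', 'e', 'a'] -> ['a', 'd', 'e']
'a': index 0 in ['a', 'd', 'e'] -> ['a', 'd', 'e']


Output: [2, 1, 0, 1, 2, 2, 0]


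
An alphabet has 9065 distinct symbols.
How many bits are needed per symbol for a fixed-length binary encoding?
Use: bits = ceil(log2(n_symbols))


log2(9065) = 13.1461
Bracket: 2^13 = 8192 < 9065 <= 2^14 = 16384
So ceil(log2(9065)) = 14

bits = ceil(log2(9065)) = ceil(13.1461) = 14 bits


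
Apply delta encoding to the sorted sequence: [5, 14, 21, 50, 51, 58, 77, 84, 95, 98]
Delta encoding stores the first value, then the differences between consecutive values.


First value: 5
Deltas:
  14 - 5 = 9
  21 - 14 = 7
  50 - 21 = 29
  51 - 50 = 1
  58 - 51 = 7
  77 - 58 = 19
  84 - 77 = 7
  95 - 84 = 11
  98 - 95 = 3


Delta encoded: [5, 9, 7, 29, 1, 7, 19, 7, 11, 3]


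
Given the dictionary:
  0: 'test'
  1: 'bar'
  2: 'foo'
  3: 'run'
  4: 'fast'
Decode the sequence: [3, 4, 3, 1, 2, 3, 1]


Look up each index in the dictionary:
  3 -> 'run'
  4 -> 'fast'
  3 -> 'run'
  1 -> 'bar'
  2 -> 'foo'
  3 -> 'run'
  1 -> 'bar'

Decoded: "run fast run bar foo run bar"


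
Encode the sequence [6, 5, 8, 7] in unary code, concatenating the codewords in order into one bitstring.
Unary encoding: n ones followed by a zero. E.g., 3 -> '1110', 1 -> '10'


Encode each number as n ones followed by a terminating 0:
  6 -> 1111110 (7 bits)
  5 -> 111110 (6 bits)
  8 -> 111111110 (9 bits)
  7 -> 11111110 (8 bits)
Total length = 7 + 6 + 9 + 8 = 30 bits.

Unary([6, 5, 8, 7]) = 111111011111011111111011111110 (30 bits)


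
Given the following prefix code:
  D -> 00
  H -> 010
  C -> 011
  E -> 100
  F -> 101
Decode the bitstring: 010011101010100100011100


Decoding step by step:
Bits 010 -> H
Bits 011 -> C
Bits 101 -> F
Bits 010 -> H
Bits 100 -> E
Bits 100 -> E
Bits 011 -> C
Bits 100 -> E


Decoded message: HCFHEECE


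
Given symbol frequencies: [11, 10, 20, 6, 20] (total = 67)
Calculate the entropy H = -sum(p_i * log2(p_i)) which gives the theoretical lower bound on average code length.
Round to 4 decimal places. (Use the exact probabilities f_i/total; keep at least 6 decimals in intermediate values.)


Per-symbol terms -p_i * log2(p_i) with p_i = f_i/67:
  p = 11/67 = 0.164179: log2(p) = -2.606658, -p*log2(p) = 0.427959
  p = 10/67 = 0.149254: log2(p) = -2.744161, -p*log2(p) = 0.409576
  p = 20/67 = 0.298507: log2(p) = -1.744161, -p*log2(p) = 0.520645
  p = 6/67 = 0.089552: log2(p) = -3.481127, -p*log2(p) = 0.311743
  p = 20/67 = 0.298507: log2(p) = -1.744161, -p*log2(p) = 0.520645
H = 0.427959 + 0.409576 + 0.520645 + 0.311743 + 0.520645 = 2.190568

H = 2.1906 bits/symbol


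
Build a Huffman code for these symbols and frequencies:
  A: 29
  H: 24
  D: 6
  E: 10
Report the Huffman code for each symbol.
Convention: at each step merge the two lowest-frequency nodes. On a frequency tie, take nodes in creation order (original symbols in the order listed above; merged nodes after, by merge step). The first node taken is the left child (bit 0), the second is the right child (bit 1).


Huffman tree construction:
Step 1: Merge D(6) + E(10) = 16
Step 2: Merge (D+E)(16) + H(24) = 40
Step 3: Merge A(29) + ((D+E)+H)(40) = 69
Read each symbol's code off the tree from the root (left child = 0, right child = 1).

Codes:
  A: 0 (length 1)
  H: 11 (length 2)
  D: 100 (length 3)
  E: 101 (length 3)
Average code length: 125/69 = 1.8116 bits/symbol


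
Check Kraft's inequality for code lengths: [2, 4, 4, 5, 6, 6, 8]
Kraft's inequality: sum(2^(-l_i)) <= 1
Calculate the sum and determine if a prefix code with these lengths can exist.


Sum = 2^(-2) + 2^(-4) + 2^(-4) + 2^(-5) + 2^(-6) + 2^(-6) + 2^(-8)
    = 0.25 + 0.0625 + 0.0625 + 0.03125 + 0.015625 + 0.015625 + 0.00390625
    = 113/256 = 0.44140625
Since 0.44140625 <= 1, Kraft's inequality IS satisfied.
A prefix code with these lengths CAN exist.

Kraft sum = 0.44140625. Satisfied.


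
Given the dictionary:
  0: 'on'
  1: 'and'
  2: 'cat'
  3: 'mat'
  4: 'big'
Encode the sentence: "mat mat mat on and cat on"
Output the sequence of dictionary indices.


Look up each word in the dictionary:
  'mat' -> 3
  'mat' -> 3
  'mat' -> 3
  'on' -> 0
  'and' -> 1
  'cat' -> 2
  'on' -> 0

Encoded: [3, 3, 3, 0, 1, 2, 0]


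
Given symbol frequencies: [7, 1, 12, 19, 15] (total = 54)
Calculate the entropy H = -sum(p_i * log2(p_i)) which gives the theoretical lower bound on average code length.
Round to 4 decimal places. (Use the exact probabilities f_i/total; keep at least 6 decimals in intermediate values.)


Per-symbol terms -p_i * log2(p_i) with p_i = f_i/54:
  p = 7/54 = 0.129630: log2(p) = -2.947533, -p*log2(p) = 0.382088
  p = 1/54 = 0.018519: log2(p) = -5.754888, -p*log2(p) = 0.106572
  p = 12/54 = 0.222222: log2(p) = -2.169925, -p*log2(p) = 0.482206
  p = 19/54 = 0.351852: log2(p) = -1.506960, -p*log2(p) = 0.530227
  p = 15/54 = 0.277778: log2(p) = -1.847997, -p*log2(p) = 0.513332
H = 0.382088 + 0.106572 + 0.482206 + 0.530227 + 0.513332 = 2.014425

H = 2.0144 bits/symbol


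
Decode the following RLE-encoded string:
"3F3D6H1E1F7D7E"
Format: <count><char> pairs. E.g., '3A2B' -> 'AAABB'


Expanding each <count><char> pair:
  3F -> 'FFF'
  3D -> 'DDD'
  6H -> 'HHHHHH'
  1E -> 'E'
  1F -> 'F'
  7D -> 'DDDDDDD'
  7E -> 'EEEEEEE'

Decoded = FFFDDDHHHHHHEFDDDDDDDEEEEEEE


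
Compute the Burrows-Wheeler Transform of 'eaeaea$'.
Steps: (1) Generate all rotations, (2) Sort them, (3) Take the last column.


Rotations (sorted):
  0: $eaeaea -> last char: a
  1: a$eaeae -> last char: e
  2: aea$eae -> last char: e
  3: aeaea$e -> last char: e
  4: ea$eaea -> last char: a
  5: eaea$ea -> last char: a
  6: eaeaea$ -> last char: $


BWT = aeeeaa$


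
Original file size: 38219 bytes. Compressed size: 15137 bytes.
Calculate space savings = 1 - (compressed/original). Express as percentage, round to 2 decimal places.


ratio = compressed/original = 15137/38219 = 0.39606
savings = 1 - ratio = 1 - 0.39606 = 0.60394
as a percentage: 0.60394 * 100 = 60.39%

Space savings = 1 - 15137/38219 = 60.39%


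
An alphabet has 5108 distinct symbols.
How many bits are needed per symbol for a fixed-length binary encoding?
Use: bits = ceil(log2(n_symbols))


log2(5108) = 12.3185
Bracket: 2^12 = 4096 < 5108 <= 2^13 = 8192
So ceil(log2(5108)) = 13

bits = ceil(log2(5108)) = ceil(12.3185) = 13 bits


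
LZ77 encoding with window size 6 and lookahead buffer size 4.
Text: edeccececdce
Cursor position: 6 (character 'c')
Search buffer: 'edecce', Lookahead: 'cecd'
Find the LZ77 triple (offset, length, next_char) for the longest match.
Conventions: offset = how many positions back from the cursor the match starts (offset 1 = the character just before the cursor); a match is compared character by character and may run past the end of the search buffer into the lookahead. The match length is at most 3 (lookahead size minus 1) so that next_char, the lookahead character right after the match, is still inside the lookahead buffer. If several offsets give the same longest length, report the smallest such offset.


Try each offset into the search buffer:
  offset=1 (pos 5, char 'e'): match length 0
  offset=2 (pos 4, char 'c'): match length 3
  offset=3 (pos 3, char 'c'): match length 1
  offset=4 (pos 2, char 'e'): match length 0
  offset=5 (pos 1, char 'd'): match length 0
  offset=6 (pos 0, char 'e'): match length 0
Longest match has length 3 at offset 2.
next_char = character at position 6 + 3 = 9 -> 'd'

Best match: offset=2, length=3 (matching 'cec' starting at position 4)
LZ77 triple: (2, 3, 'd')


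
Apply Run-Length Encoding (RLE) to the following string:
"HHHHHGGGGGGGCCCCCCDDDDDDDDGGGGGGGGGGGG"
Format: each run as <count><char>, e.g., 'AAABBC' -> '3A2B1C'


Scanning runs left to right:
  i=0: run of 'H' x 5 -> '5H'
  i=5: run of 'G' x 7 -> '7G'
  i=12: run of 'C' x 6 -> '6C'
  i=18: run of 'D' x 8 -> '8D'
  i=26: run of 'G' x 12 -> '12G'

RLE = 5H7G6C8D12G


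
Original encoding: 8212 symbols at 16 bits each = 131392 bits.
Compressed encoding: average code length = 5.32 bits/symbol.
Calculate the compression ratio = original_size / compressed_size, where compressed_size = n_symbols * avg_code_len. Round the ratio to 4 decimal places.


original_size = n_symbols * orig_bits = 8212 * 16 = 131392 bits
compressed_size = n_symbols * avg_code_len = 8212 * 5.32 = 43687.84 bits
ratio = original_size / compressed_size = 131392 / 43687.84 = 3.0075

Compression ratio = 3.0075


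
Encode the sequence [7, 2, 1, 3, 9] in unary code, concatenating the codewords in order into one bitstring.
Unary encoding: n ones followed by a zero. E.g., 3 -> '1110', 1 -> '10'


Encode each number as n ones followed by a terminating 0:
  7 -> 11111110 (8 bits)
  2 -> 110 (3 bits)
  1 -> 10 (2 bits)
  3 -> 1110 (4 bits)
  9 -> 1111111110 (10 bits)
Total length = 8 + 3 + 2 + 4 + 10 = 27 bits.

Unary([7, 2, 1, 3, 9]) = 111111101101011101111111110 (27 bits)


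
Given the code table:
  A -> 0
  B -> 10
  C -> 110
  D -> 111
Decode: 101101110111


Decoding:
10 -> B
110 -> C
111 -> D
0 -> A
111 -> D


Result: BCDAD


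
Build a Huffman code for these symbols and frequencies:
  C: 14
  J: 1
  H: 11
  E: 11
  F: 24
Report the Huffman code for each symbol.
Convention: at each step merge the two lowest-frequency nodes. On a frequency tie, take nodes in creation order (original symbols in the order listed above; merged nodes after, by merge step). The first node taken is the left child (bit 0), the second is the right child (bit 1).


Huffman tree construction:
Step 1: Merge J(1) + H(11) = 12
Step 2: Merge E(11) + (J+H)(12) = 23
Step 3: Merge C(14) + (E+(J+H))(23) = 37
Step 4: Merge F(24) + (C+(E+(J+H)))(37) = 61
Read each symbol's code off the tree from the root (left child = 0, right child = 1).

Codes:
  C: 10 (length 2)
  J: 1110 (length 4)
  H: 1111 (length 4)
  E: 110 (length 3)
  F: 0 (length 1)
Average code length: 133/61 = 2.1803 bits/symbol


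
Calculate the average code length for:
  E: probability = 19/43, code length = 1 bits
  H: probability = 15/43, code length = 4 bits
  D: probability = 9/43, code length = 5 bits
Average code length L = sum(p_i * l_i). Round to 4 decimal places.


Weighted contributions p_i * l_i:
  E: (19/43) * 1 = 19/43
  H: (15/43) * 4 = 60/43
  D: (9/43) * 5 = 45/43
Sum = (19 + 60 + 45)/43 = 124/43

L = 124/43 = 2.8837 bits/symbol


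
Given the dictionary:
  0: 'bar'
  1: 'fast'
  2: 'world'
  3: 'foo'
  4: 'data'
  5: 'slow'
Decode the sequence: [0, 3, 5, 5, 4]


Look up each index in the dictionary:
  0 -> 'bar'
  3 -> 'foo'
  5 -> 'slow'
  5 -> 'slow'
  4 -> 'data'

Decoded: "bar foo slow slow data"


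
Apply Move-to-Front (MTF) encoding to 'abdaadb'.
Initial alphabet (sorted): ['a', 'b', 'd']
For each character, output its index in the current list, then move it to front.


MTF encoding:
'a': index 0 in ['a', 'b', 'd'] -> ['a', 'b', 'd']
'b': index 1 in ['a', 'b', 'd'] -> ['b', 'a', 'd']
'd': index 2 in ['b', 'a', 'd'] -> ['d', 'b', 'a']
'a': index 2 in ['d', 'b', 'a'] -> ['a', 'd', 'b']
'a': index 0 in ['a', 'd', 'b'] -> ['a', 'd', 'b']
'd': index 1 in ['a', 'd', 'b'] -> ['d', 'a', 'b']
'b': index 2 in ['d', 'a', 'b'] -> ['b', 'd', 'a']


Output: [0, 1, 2, 2, 0, 1, 2]


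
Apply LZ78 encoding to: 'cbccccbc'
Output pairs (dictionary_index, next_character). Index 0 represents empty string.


LZ78 encoding steps:
Dictionary: {0: ''}
Step 1: w='' (idx 0), next='c' -> output (0, 'c'), add 'c' as idx 1
Step 2: w='' (idx 0), next='b' -> output (0, 'b'), add 'b' as idx 2
Step 3: w='c' (idx 1), next='c' -> output (1, 'c'), add 'cc' as idx 3
Step 4: w='cc' (idx 3), next='b' -> output (3, 'b'), add 'ccb' as idx 4
Step 5: w='c' (idx 1), end of input -> output (1, '')


Encoded: [(0, 'c'), (0, 'b'), (1, 'c'), (3, 'b'), (1, '')]


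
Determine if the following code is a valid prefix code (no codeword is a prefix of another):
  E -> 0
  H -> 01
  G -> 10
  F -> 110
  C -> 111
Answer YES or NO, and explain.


Checking each pair (does one codeword prefix another?):
  E='0' vs H='01': prefix -- VIOLATION

NO -- this is NOT a valid prefix code. E (0) is a prefix of H (01).


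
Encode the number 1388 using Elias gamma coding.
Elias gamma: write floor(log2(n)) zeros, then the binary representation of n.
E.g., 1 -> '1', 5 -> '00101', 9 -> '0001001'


num_bits = floor(log2(1388)) + 1 = 11
leading_zeros = num_bits - 1 = 10
binary(1388) = 10101101100

Elias gamma(1388) = '0000000000' + '10101101100' = 000000000010101101100 (21 bits)


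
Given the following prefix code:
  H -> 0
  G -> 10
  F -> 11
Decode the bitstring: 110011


Decoding step by step:
Bits 11 -> F
Bits 0 -> H
Bits 0 -> H
Bits 11 -> F


Decoded message: FHHF


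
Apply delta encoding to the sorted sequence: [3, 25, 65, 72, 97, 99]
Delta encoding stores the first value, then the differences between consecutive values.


First value: 3
Deltas:
  25 - 3 = 22
  65 - 25 = 40
  72 - 65 = 7
  97 - 72 = 25
  99 - 97 = 2


Delta encoded: [3, 22, 40, 7, 25, 2]


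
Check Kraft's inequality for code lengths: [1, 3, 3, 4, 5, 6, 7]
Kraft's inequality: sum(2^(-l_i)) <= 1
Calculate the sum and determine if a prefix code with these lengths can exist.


Sum = 2^(-1) + 2^(-3) + 2^(-3) + 2^(-4) + 2^(-5) + 2^(-6) + 2^(-7)
    = 0.5 + 0.125 + 0.125 + 0.0625 + 0.03125 + 0.015625 + 0.0078125
    = 111/128 = 0.8671875
Since 0.8671875 <= 1, Kraft's inequality IS satisfied.
A prefix code with these lengths CAN exist.

Kraft sum = 0.8671875. Satisfied.


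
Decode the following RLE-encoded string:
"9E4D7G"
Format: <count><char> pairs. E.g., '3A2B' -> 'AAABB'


Expanding each <count><char> pair:
  9E -> 'EEEEEEEEE'
  4D -> 'DDDD'
  7G -> 'GGGGGGG'

Decoded = EEEEEEEEEDDDDGGGGGGG


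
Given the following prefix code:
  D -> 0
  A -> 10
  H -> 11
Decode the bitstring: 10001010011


Decoding step by step:
Bits 10 -> A
Bits 0 -> D
Bits 0 -> D
Bits 10 -> A
Bits 10 -> A
Bits 0 -> D
Bits 11 -> H


Decoded message: ADDAADH


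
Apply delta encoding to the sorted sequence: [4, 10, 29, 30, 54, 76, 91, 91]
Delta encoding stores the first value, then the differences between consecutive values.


First value: 4
Deltas:
  10 - 4 = 6
  29 - 10 = 19
  30 - 29 = 1
  54 - 30 = 24
  76 - 54 = 22
  91 - 76 = 15
  91 - 91 = 0


Delta encoded: [4, 6, 19, 1, 24, 22, 15, 0]


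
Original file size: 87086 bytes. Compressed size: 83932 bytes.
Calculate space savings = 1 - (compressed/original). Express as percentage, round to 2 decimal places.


ratio = compressed/original = 83932/87086 = 0.963783
savings = 1 - ratio = 1 - 0.963783 = 0.036217
as a percentage: 0.036217 * 100 = 3.62%

Space savings = 1 - 83932/87086 = 3.62%


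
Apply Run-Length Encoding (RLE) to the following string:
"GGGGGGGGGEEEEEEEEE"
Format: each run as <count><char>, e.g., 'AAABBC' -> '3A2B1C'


Scanning runs left to right:
  i=0: run of 'G' x 9 -> '9G'
  i=9: run of 'E' x 9 -> '9E'

RLE = 9G9E


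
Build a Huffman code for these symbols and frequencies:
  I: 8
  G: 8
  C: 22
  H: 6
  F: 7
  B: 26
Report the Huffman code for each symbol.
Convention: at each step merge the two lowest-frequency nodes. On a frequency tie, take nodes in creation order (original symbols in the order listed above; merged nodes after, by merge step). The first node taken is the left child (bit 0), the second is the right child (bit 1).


Huffman tree construction:
Step 1: Merge H(6) + F(7) = 13
Step 2: Merge I(8) + G(8) = 16
Step 3: Merge (H+F)(13) + (I+G)(16) = 29
Step 4: Merge C(22) + B(26) = 48
Step 5: Merge ((H+F)+(I+G))(29) + (C+B)(48) = 77
Read each symbol's code off the tree from the root (left child = 0, right child = 1).

Codes:
  I: 010 (length 3)
  G: 011 (length 3)
  C: 10 (length 2)
  H: 000 (length 3)
  F: 001 (length 3)
  B: 11 (length 2)
Average code length: 183/77 = 2.3766 bits/symbol


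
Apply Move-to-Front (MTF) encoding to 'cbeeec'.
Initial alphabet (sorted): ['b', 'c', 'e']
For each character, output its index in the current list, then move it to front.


MTF encoding:
'c': index 1 in ['b', 'c', 'e'] -> ['c', 'b', 'e']
'b': index 1 in ['c', 'b', 'e'] -> ['b', 'c', 'e']
'e': index 2 in ['b', 'c', 'e'] -> ['e', 'b', 'c']
'e': index 0 in ['e', 'b', 'c'] -> ['e', 'b', 'c']
'e': index 0 in ['e', 'b', 'c'] -> ['e', 'b', 'c']
'c': index 2 in ['e', 'b', 'c'] -> ['c', 'e', 'b']


Output: [1, 1, 2, 0, 0, 2]


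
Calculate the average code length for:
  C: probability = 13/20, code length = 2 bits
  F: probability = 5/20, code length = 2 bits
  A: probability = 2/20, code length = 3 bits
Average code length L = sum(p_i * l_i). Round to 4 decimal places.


Weighted contributions p_i * l_i:
  C: (13/20) * 2 = 26/20
  F: (5/20) * 2 = 10/20
  A: (2/20) * 3 = 6/20
Sum = (26 + 10 + 6)/20 = 42/20

L = 42/20 = 2.1000 bits/symbol


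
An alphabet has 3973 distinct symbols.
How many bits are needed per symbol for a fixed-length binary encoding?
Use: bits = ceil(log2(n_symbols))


log2(3973) = 11.956
Bracket: 2^11 = 2048 < 3973 <= 2^12 = 4096
So ceil(log2(3973)) = 12

bits = ceil(log2(3973)) = ceil(11.956) = 12 bits


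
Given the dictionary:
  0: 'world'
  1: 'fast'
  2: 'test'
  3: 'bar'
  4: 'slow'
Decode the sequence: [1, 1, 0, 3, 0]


Look up each index in the dictionary:
  1 -> 'fast'
  1 -> 'fast'
  0 -> 'world'
  3 -> 'bar'
  0 -> 'world'

Decoded: "fast fast world bar world"


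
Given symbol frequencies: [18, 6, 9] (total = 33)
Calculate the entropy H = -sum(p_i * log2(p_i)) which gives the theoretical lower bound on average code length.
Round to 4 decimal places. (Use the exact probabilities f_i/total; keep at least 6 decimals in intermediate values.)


Per-symbol terms -p_i * log2(p_i) with p_i = f_i/33:
  p = 18/33 = 0.545455: log2(p) = -0.874469, -p*log2(p) = 0.476983
  p = 6/33 = 0.181818: log2(p) = -2.459432, -p*log2(p) = 0.447169
  p = 9/33 = 0.272727: log2(p) = -1.874469, -p*log2(p) = 0.511219
H = 0.476983 + 0.447169 + 0.511219 = 1.435371

H = 1.4354 bits/symbol


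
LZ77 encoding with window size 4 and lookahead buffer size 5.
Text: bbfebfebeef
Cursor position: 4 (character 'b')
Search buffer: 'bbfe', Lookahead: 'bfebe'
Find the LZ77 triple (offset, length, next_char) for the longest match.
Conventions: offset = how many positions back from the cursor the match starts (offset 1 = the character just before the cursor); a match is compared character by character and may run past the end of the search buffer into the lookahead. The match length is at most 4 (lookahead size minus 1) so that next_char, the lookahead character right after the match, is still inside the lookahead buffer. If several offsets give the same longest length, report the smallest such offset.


Try each offset into the search buffer:
  offset=1 (pos 3, char 'e'): match length 0
  offset=2 (pos 2, char 'f'): match length 0
  offset=3 (pos 1, char 'b'): match length 4
  offset=4 (pos 0, char 'b'): match length 1
Longest match has length 4 at offset 3.
next_char = character at position 4 + 4 = 8 -> 'e'

Best match: offset=3, length=4 (matching 'bfeb' starting at position 1)
LZ77 triple: (3, 4, 'e')


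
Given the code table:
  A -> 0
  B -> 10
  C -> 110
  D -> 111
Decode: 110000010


Decoding:
110 -> C
0 -> A
0 -> A
0 -> A
0 -> A
10 -> B


Result: CAAAAB


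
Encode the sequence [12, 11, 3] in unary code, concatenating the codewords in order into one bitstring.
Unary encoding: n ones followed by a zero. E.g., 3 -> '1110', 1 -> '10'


Encode each number as n ones followed by a terminating 0:
  12 -> 1111111111110 (13 bits)
  11 -> 111111111110 (12 bits)
  3 -> 1110 (4 bits)
Total length = 13 + 12 + 4 = 29 bits.

Unary([12, 11, 3]) = 11111111111101111111111101110 (29 bits)


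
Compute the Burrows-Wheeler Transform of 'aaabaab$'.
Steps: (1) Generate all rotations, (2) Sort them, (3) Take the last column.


Rotations (sorted):
  0: $aaabaab -> last char: b
  1: aaabaab$ -> last char: $
  2: aab$aaab -> last char: b
  3: aabaab$a -> last char: a
  4: ab$aaaba -> last char: a
  5: abaab$aa -> last char: a
  6: b$aaabaa -> last char: a
  7: baab$aaa -> last char: a


BWT = b$baaaaa


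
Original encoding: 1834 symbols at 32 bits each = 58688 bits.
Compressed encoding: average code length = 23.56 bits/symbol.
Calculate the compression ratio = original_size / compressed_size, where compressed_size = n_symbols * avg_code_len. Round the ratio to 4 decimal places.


original_size = n_symbols * orig_bits = 1834 * 32 = 58688 bits
compressed_size = n_symbols * avg_code_len = 1834 * 23.56 = 43209.04 bits
ratio = original_size / compressed_size = 58688 / 43209.04 = 1.3582

Compression ratio = 1.3582


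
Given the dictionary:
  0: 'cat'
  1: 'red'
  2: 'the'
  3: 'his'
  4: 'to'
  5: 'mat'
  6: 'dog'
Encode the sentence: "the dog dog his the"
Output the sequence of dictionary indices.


Look up each word in the dictionary:
  'the' -> 2
  'dog' -> 6
  'dog' -> 6
  'his' -> 3
  'the' -> 2

Encoded: [2, 6, 6, 3, 2]


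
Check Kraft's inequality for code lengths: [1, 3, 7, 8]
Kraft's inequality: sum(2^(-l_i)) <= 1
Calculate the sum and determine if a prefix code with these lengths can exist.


Sum = 2^(-1) + 2^(-3) + 2^(-7) + 2^(-8)
    = 0.5 + 0.125 + 0.0078125 + 0.00390625
    = 163/256 = 0.63671875
Since 0.63671875 <= 1, Kraft's inequality IS satisfied.
A prefix code with these lengths CAN exist.

Kraft sum = 0.63671875. Satisfied.


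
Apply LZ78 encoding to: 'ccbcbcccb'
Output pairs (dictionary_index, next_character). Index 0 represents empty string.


LZ78 encoding steps:
Dictionary: {0: ''}
Step 1: w='' (idx 0), next='c' -> output (0, 'c'), add 'c' as idx 1
Step 2: w='c' (idx 1), next='b' -> output (1, 'b'), add 'cb' as idx 2
Step 3: w='cb' (idx 2), next='c' -> output (2, 'c'), add 'cbc' as idx 3
Step 4: w='c' (idx 1), next='c' -> output (1, 'c'), add 'cc' as idx 4
Step 5: w='' (idx 0), next='b' -> output (0, 'b'), add 'b' as idx 5


Encoded: [(0, 'c'), (1, 'b'), (2, 'c'), (1, 'c'), (0, 'b')]


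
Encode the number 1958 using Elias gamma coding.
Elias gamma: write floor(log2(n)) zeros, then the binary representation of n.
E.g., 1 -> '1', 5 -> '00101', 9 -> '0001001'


num_bits = floor(log2(1958)) + 1 = 11
leading_zeros = num_bits - 1 = 10
binary(1958) = 11110100110

Elias gamma(1958) = '0000000000' + '11110100110' = 000000000011110100110 (21 bits)


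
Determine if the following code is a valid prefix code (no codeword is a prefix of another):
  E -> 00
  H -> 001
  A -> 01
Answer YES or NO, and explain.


Checking each pair (does one codeword prefix another?):
  E='00' vs H='001': prefix -- VIOLATION

NO -- this is NOT a valid prefix code. E (00) is a prefix of H (001).


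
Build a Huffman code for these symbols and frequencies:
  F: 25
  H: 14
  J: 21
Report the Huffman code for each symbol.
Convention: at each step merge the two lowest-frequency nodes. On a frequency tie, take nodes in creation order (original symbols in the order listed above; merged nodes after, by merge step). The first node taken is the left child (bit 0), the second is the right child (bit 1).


Huffman tree construction:
Step 1: Merge H(14) + J(21) = 35
Step 2: Merge F(25) + (H+J)(35) = 60
Read each symbol's code off the tree from the root (left child = 0, right child = 1).

Codes:
  F: 0 (length 1)
  H: 10 (length 2)
  J: 11 (length 2)
Average code length: 95/60 = 1.5833 bits/symbol


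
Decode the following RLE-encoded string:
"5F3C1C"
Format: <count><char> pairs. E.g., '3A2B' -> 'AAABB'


Expanding each <count><char> pair:
  5F -> 'FFFFF'
  3C -> 'CCC'
  1C -> 'C'

Decoded = FFFFFCCCC


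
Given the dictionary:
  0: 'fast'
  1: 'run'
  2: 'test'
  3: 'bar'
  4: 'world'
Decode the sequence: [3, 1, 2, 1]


Look up each index in the dictionary:
  3 -> 'bar'
  1 -> 'run'
  2 -> 'test'
  1 -> 'run'

Decoded: "bar run test run"


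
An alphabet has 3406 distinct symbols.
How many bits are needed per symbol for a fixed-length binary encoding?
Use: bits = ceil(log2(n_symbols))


log2(3406) = 11.7339
Bracket: 2^11 = 2048 < 3406 <= 2^12 = 4096
So ceil(log2(3406)) = 12

bits = ceil(log2(3406)) = ceil(11.7339) = 12 bits


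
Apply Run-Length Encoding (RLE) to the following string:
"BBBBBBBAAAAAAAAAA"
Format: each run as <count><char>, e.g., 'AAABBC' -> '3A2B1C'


Scanning runs left to right:
  i=0: run of 'B' x 7 -> '7B'
  i=7: run of 'A' x 10 -> '10A'

RLE = 7B10A


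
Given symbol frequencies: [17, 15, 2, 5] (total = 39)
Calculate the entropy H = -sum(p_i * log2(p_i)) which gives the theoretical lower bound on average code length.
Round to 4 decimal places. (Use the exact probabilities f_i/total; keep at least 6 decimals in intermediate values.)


Per-symbol terms -p_i * log2(p_i) with p_i = f_i/39:
  p = 17/39 = 0.435897: log2(p) = -1.197939, -p*log2(p) = 0.522179
  p = 15/39 = 0.384615: log2(p) = -1.378512, -p*log2(p) = 0.530197
  p = 2/39 = 0.051282: log2(p) = -4.285402, -p*log2(p) = 0.219764
  p = 5/39 = 0.128205: log2(p) = -2.963474, -p*log2(p) = 0.379933
H = 0.522179 + 0.530197 + 0.219764 + 0.379933 = 1.652073

H = 1.6521 bits/symbol


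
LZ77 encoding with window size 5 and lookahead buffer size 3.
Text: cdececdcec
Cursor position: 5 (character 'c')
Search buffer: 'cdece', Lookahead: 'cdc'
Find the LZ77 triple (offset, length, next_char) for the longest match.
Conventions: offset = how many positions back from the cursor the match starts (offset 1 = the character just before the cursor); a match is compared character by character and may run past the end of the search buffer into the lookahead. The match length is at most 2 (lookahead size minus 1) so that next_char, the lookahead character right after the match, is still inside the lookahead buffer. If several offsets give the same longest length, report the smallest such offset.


Try each offset into the search buffer:
  offset=1 (pos 4, char 'e'): match length 0
  offset=2 (pos 3, char 'c'): match length 1
  offset=3 (pos 2, char 'e'): match length 0
  offset=4 (pos 1, char 'd'): match length 0
  offset=5 (pos 0, char 'c'): match length 2
Longest match has length 2 at offset 5.
next_char = character at position 5 + 2 = 7 -> 'c'

Best match: offset=5, length=2 (matching 'cd' starting at position 0)
LZ77 triple: (5, 2, 'c')
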